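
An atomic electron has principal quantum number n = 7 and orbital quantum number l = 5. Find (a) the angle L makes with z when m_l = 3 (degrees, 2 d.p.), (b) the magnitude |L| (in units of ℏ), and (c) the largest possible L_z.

θ(m_l=3) ≈ 56.79°; |L| = √30 ℏ ≈ 5.477ℏ; L_z,max = 5ℏ

For m_l = 3: cos θ = 3/√30, θ ≈ 56.79°.
|L| = ℏ√(5·6) = √30 ℏ ≈ 5.477ℏ.
L_z,max = lℏ = 5ℏ.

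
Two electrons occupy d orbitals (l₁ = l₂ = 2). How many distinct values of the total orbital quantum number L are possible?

5

The total orbital quantum number L ranges from |l₁ − l₂| to l₁ + l₂ in integer steps.
L ∈ {0, 1, 2, 3, 4}.
That is 5 values.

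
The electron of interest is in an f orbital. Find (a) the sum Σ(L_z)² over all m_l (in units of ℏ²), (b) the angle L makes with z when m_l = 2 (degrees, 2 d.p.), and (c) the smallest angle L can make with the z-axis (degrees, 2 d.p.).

An f state has l = 3.
Σ m_l² = 28, so Σ(L_z)² = 28 ℏ².
For m_l = 2: cos θ = 2/√12, θ ≈ 54.74°.
cos θ_min = 3/√12, so θ_min ≈ 30.00°.

Σ(L_z)² = 28 ℏ²; θ(m_l=2) ≈ 54.74°; θ_min ≈ 30.00°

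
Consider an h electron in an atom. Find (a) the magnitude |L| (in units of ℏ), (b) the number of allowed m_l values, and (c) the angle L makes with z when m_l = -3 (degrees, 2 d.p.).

|L| = √30 ℏ ≈ 5.477ℏ; 11 values; θ(m_l=-3) ≈ 123.21°

An h state has l = 5.
|L| = ℏ√(5·6) = √30 ℏ ≈ 5.477ℏ.
There are 2l+1 = 11 values of m_l.
For m_l = -3: cos θ = -3/√30, θ ≈ 123.21°.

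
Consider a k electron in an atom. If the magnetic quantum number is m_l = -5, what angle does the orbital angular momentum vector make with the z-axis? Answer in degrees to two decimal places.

For a k orbital, l = 7.
|L| = √(l(l+1)) ℏ = 2√14 ℏ.
L_z = m_l ℏ = −5ℏ.
cos θ = L_z/|L| = -5/√56, so θ ≈ 131.92°.

θ ≈ 131.92°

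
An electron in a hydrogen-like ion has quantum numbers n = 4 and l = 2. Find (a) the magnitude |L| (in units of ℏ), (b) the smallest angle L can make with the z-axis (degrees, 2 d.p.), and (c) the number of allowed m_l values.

|L| = √6 ℏ ≈ 2.449ℏ; θ_min ≈ 35.26°; 5 values

|L| = ℏ√(2·3) = √6 ℏ ≈ 2.449ℏ.
cos θ_min = 2/√6, so θ_min ≈ 35.26°.
There are 2l+1 = 5 values of m_l.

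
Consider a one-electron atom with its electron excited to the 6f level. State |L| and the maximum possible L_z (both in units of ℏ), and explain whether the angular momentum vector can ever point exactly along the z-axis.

No: L_z,max = 3ℏ < |L| = 2√3 ℏ ≈ 3.464ℏ

The 6f level has l = 3.
|L| = 2√3 ℏ ≈ 3.4641ℏ, while L_z,max = lℏ = 3ℏ.
Since |L| > L_z,max, the vector can never point exactly along z; the closest it comes is θ_min = arccos(3/√12) ≈ 30.0°.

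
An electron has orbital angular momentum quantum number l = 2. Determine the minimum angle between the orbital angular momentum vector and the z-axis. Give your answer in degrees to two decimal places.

θ_min ≈ 35.26°

|L|² = l(l+1)ℏ² = 6ℏ², so |L| = √6 ℏ.
The smallest angle corresponds to the largest L_z, i.e. m_l = l = 2, giving L_z = 2ℏ.
cos θ_min = 2/√6, so θ_min ≈ 35.26°.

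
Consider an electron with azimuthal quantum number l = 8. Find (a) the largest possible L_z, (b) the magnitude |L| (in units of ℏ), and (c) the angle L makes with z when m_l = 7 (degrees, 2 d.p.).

L_z,max = lℏ = 8ℏ.
|L| = ℏ√(8·9) = 6√2 ℏ ≈ 8.485ℏ.
For m_l = 7: cos θ = 7/√72, θ ≈ 34.42°.

L_z,max = 8ℏ; |L| = 6√2 ℏ ≈ 8.485ℏ; θ(m_l=7) ≈ 34.42°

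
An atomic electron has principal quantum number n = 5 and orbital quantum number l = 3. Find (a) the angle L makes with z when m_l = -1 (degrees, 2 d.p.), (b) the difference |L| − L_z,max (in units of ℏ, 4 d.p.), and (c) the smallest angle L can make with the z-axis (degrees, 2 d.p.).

θ(m_l=-1) ≈ 106.78°; |L|−L_z,max ≈ 0.4641ℏ; θ_min ≈ 30.00°

For m_l = -1: cos θ = -1/√12, θ ≈ 106.78°.
|L| − L_z,max = (2√3 − 3)ℏ ≈ 0.4641ℏ.
cos θ_min = 3/√12, so θ_min ≈ 30.00°.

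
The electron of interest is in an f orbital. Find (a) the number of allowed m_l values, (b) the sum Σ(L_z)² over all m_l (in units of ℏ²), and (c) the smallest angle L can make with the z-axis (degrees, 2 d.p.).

The letter f corresponds to l = 3.
There are 2l+1 = 7 values of m_l.
Σ m_l² = 28, so Σ(L_z)² = 28 ℏ².
cos θ_min = 3/√12, so θ_min ≈ 30.00°.

7 values; Σ(L_z)² = 28 ℏ²; θ_min ≈ 30.00°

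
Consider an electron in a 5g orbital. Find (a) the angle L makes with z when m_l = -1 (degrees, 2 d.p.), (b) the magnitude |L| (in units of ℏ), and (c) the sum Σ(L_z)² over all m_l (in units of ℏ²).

For 5g, l = 4.
For m_l = -1: cos θ = -1/√20, θ ≈ 102.92°.
|L| = ℏ√(4·5) = 2√5 ℏ ≈ 4.472ℏ.
Σ m_l² = 60, so Σ(L_z)² = 60 ℏ².

θ(m_l=-1) ≈ 102.92°; |L| = 2√5 ℏ ≈ 4.472ℏ; Σ(L_z)² = 60 ℏ²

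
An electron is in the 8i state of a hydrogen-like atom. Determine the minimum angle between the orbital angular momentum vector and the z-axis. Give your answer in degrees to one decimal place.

For 8i, l = 6.
|L|² = l(l+1)ℏ² = 42ℏ², so |L| = √42 ℏ.
The smallest angle corresponds to the largest L_z, i.e. m_l = l = 6, giving L_z = 6ℏ.
cos θ_min = 6/√42, so θ_min ≈ 22.2°.

θ_min ≈ 22.2°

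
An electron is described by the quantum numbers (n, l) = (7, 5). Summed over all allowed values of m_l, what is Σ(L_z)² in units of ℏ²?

Σ(L_z)² = 110 ℏ²

The allowed m_l values are -5, -4, -3, -2, -1, 0, 1, 2, 3, 4, 5.
Summing m² from −5 to 5: Σ m_l² = 110.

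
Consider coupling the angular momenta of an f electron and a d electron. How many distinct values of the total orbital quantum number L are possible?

5

The total orbital quantum number L ranges from |l₁ − l₂| to l₁ + l₂ in integer steps.
L ∈ {1, 2, 3, 4, 5}.
That is 5 values.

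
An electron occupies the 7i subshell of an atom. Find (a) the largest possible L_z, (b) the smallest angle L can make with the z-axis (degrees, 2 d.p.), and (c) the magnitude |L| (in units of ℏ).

7i means n = 7, l = 6.
L_z,max = lℏ = 6ℏ.
cos θ_min = 6/√42, so θ_min ≈ 22.21°.
|L| = ℏ√(6·7) = √42 ℏ ≈ 6.481ℏ.

L_z,max = 6ℏ; θ_min ≈ 22.21°; |L| = √42 ℏ ≈ 6.481ℏ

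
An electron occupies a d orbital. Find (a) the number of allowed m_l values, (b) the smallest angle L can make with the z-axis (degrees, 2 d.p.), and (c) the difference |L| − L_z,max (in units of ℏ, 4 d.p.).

5 values; θ_min ≈ 35.26°; |L|−L_z,max ≈ 0.4495ℏ

A d state has l = 2.
There are 2l+1 = 5 values of m_l.
cos θ_min = 2/√6, so θ_min ≈ 35.26°.
|L| − L_z,max = (√6 − 2)ℏ ≈ 0.4495ℏ.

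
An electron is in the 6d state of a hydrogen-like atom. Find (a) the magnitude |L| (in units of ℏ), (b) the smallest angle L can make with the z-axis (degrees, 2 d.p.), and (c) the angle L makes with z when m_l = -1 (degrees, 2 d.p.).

6d means n = 6, l = 2.
|L| = ℏ√(2·3) = √6 ℏ ≈ 2.449ℏ.
cos θ_min = 2/√6, so θ_min ≈ 35.26°.
For m_l = -1: cos θ = -1/√6, θ ≈ 114.09°.

|L| = √6 ℏ ≈ 2.449ℏ; θ_min ≈ 35.26°; θ(m_l=-1) ≈ 114.09°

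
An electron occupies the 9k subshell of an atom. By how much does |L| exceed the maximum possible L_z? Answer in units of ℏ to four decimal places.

The 9k subshell has l = 7.
|L| = 2√14 ℏ ≈ 7.4833ℏ, while L_z,max = lℏ = 7ℏ.
The difference is (2√14 − 7)ℏ ≈ 0.4833ℏ.

|L| − L_z,max ≈ 0.4833ℏ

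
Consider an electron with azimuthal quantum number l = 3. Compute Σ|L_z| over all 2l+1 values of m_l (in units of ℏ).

The allowed m_l values are -3, -2, -1, 0, 1, 2, 3.
Σ|m_l| = l(l+1) = 12.

Σ|L_z| = 12 ℏ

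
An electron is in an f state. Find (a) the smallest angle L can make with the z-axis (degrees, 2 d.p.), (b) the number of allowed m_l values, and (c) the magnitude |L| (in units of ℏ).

θ_min ≈ 30.00°; 7 values; |L| = 2√3 ℏ ≈ 3.464ℏ

For an f orbital, l = 3.
cos θ_min = 3/√12, so θ_min ≈ 30.00°.
There are 2l+1 = 7 values of m_l.
|L| = ℏ√(3·4) = 2√3 ℏ ≈ 3.464ℏ.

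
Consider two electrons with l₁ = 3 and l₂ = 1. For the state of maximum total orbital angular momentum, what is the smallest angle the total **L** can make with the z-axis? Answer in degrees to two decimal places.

θ_min ≈ 26.57°

The total orbital quantum number L ranges from |l₁ − l₂| to l₁ + l₂ in integer steps.
So L can be 2, 3, 4.
The maximum is L = 4, with |L_tot| = ℏ√(4·5) = 2√5 ℏ.
The minimum angle with z is arccos(4/√20) ≈ 26.57°.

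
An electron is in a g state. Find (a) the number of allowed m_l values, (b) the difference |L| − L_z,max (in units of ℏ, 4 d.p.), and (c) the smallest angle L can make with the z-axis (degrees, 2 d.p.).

9 values; |L|−L_z,max ≈ 0.4721ℏ; θ_min ≈ 26.57°

The letter g corresponds to l = 4.
There are 2l+1 = 9 values of m_l.
|L| − L_z,max = (2√5 − 4)ℏ ≈ 0.4721ℏ.
cos θ_min = 4/√20, so θ_min ≈ 26.57°.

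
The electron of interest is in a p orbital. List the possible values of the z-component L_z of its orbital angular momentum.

L_z ∈ {−ℏ, 0, ℏ}

A p state has l = 1.
L_z = m_l ℏ with m_l ranging from −l to +l in integer steps.
For l = 1: m_l ∈ {-1, 0, 1}.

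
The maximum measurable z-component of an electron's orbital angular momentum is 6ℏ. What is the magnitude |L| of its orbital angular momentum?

|L| = √42 ℏ ≈ 6.481ℏ

L_z,max = lℏ, so l = 6.
|L| = √(l(l+1)) ℏ = √42 ℏ.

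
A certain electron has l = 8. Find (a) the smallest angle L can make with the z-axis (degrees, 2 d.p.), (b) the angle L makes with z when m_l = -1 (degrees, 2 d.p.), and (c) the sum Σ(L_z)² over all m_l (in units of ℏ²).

θ_min ≈ 19.47°; θ(m_l=-1) ≈ 96.77°; Σ(L_z)² = 408 ℏ²

cos θ_min = 8/√72, so θ_min ≈ 19.47°.
For m_l = -1: cos θ = -1/√72, θ ≈ 96.77°.
Σ m_l² = 408, so Σ(L_z)² = 408 ℏ².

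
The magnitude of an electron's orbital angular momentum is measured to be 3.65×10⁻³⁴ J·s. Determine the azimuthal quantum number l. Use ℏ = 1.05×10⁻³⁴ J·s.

l = 3

In units of ℏ, |L| ≈ 3.476.
l(l+1) ≈ 3.476² ≈ 12.08, so l = 3.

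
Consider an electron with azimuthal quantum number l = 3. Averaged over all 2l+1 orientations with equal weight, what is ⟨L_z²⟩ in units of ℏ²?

m_l runs from −3 to 3, i.e. {-3, -2, -1, 0, 1, 2, 3}.
Average of L_z² over 7 states: 28/7 ℏ² = 4 ℏ².

⟨L_z²⟩ = 4 ℏ²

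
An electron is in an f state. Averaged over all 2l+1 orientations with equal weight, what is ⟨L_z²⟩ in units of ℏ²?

⟨L_z²⟩ = 4 ℏ²

For an f orbital, l = 3.
m_l runs from −3 to 3, i.e. {-3, -2, -1, 0, 1, 2, 3}.
Average of L_z² over 7 states: 28/7 ℏ² = 4 ℏ².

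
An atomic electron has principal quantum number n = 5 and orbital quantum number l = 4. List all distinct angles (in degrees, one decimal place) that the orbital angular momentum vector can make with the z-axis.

θ ∈ {26.6°, 47.9°, 63.4°, 77.1°, 90.0°, 102.9°, 116.6°, 132.1°, 153.4°}

|L| = √(l(l+1)) ℏ = 2√5 ℏ.
cos θ = m_l/√20 for each m_l ∈ {-4, -3, -2, -1, 0, 1, 2, 3, 4}.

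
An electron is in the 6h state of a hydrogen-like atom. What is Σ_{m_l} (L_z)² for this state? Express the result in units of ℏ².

Σ(L_z)² = 110 ℏ²

6h means n = 6, l = 5.
The allowed m_l values are -5, -4, -3, -2, -1, 0, 1, 2, 3, 4, 5.
Summing m² from −5 to 5: Σ m_l² = 110.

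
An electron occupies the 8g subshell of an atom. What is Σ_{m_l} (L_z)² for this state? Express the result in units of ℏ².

Σ(L_z)² = 60 ℏ²

For 8g, l = 4.
The allowed m_l values are -4, -3, -2, -1, 0, 1, 2, 3, 4.
Σ m_l² = 2·(1 + 4 + 9 + 16) = 60.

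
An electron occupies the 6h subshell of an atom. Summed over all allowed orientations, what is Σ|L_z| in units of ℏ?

Σ|L_z| = 30 ℏ

6h means n = 6, l = 5.
The allowed m_l values are -5, -4, -3, -2, -1, 0, 1, 2, 3, 4, 5.
Σ|m_l| = 2·5(5+1)/2 = 30.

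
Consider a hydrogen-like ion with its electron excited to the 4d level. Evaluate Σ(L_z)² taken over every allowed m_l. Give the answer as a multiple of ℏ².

The 4d level has l = 2.
The allowed m_l values are -2, -1, 0, 1, 2.
Σ m_l² = 2·(1 + 4) = 10.

Σ(L_z)² = 10 ℏ²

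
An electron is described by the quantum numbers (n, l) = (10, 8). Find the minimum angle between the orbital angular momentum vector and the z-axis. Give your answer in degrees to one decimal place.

|L|² = l(l+1)ℏ² = 72ℏ², so |L| = 6√2 ℏ.
The smallest angle corresponds to the largest L_z, i.e. m_l = l = 8, giving L_z = 8ℏ.
cos θ_min = 8/√72, so θ_min ≈ 19.5°.

θ_min ≈ 19.5°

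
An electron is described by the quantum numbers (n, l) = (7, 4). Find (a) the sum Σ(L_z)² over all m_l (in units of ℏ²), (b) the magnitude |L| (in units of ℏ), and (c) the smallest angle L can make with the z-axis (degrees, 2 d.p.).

Σ(L_z)² = 60 ℏ²; |L| = 2√5 ℏ ≈ 4.472ℏ; θ_min ≈ 26.57°

Σ m_l² = 60, so Σ(L_z)² = 60 ℏ².
|L| = ℏ√(4·5) = 2√5 ℏ ≈ 4.472ℏ.
cos θ_min = 4/√20, so θ_min ≈ 26.57°.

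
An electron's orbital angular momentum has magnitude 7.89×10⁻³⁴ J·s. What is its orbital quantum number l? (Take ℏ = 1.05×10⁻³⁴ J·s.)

l = 7

Dividing by ℏ: |L|/ℏ ≈ 7.514.
Set l(l+1) = 56.46; the integer solution is l = 7.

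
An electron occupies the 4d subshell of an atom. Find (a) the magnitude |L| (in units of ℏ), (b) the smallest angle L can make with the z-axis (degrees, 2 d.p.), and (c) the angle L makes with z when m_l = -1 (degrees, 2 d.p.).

|L| = √6 ℏ ≈ 2.449ℏ; θ_min ≈ 35.26°; θ(m_l=-1) ≈ 114.09°

The 4d subshell has l = 2.
|L| = ℏ√(2·3) = √6 ℏ ≈ 2.449ℏ.
cos θ_min = 2/√6, so θ_min ≈ 35.26°.
For m_l = -1: cos θ = -1/√6, θ ≈ 114.09°.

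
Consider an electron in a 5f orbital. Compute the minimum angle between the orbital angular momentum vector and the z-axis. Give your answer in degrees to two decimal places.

θ_min ≈ 30.00°

5f means n = 5, l = 3.
|L|² = l(l+1)ℏ² = 12ℏ², so |L| = 2√3 ℏ.
The smallest angle corresponds to the largest L_z, i.e. m_l = l = 3, giving L_z = 3ℏ.
cos θ_min = 3/√12, so θ_min ≈ 30.00°.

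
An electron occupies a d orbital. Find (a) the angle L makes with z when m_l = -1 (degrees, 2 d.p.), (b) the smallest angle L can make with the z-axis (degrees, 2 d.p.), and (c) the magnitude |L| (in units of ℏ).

θ(m_l=-1) ≈ 114.09°; θ_min ≈ 35.26°; |L| = √6 ℏ ≈ 2.449ℏ

The letter d corresponds to l = 2.
For m_l = -1: cos θ = -1/√6, θ ≈ 114.09°.
cos θ_min = 2/√6, so θ_min ≈ 35.26°.
|L| = ℏ√(2·3) = √6 ℏ ≈ 2.449ℏ.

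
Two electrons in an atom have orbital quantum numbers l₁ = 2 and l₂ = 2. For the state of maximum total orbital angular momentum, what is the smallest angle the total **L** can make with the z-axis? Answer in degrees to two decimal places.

θ_min ≈ 26.57°

The total orbital quantum number L ranges from |l₁ − l₂| to l₁ + l₂ in integer steps.
So L can be 0, 1, 2, 3, 4.
The maximum is L = 4, with |L_tot| = ℏ√(4·5) = 2√5 ℏ.
The minimum angle with z is arccos(4/√20) ≈ 26.57°.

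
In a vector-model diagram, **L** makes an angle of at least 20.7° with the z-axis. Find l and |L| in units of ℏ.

At minimum angle, m_l = l, so cos θ = l/√(l(l+1)); cos²θ = l/(l+1) = 0.8751.
Thus l = 0.8751/(1 − 0.8751) ≈ 7.
Then |L| = ℏ√(7·8) = 2√14 ℏ.

l = 7, |L| = 2√14 ℏ ≈ 7.483ℏ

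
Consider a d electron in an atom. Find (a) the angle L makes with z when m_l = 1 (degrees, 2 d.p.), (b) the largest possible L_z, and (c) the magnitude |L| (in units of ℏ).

θ(m_l=1) ≈ 65.91°; L_z,max = 2ℏ; |L| = √6 ℏ ≈ 2.449ℏ

A d state has l = 2.
For m_l = 1: cos θ = 1/√6, θ ≈ 65.91°.
L_z,max = lℏ = 2ℏ.
|L| = ℏ√(2·3) = √6 ℏ ≈ 2.449ℏ.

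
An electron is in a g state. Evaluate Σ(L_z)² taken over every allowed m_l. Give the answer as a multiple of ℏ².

Σ(L_z)² = 60 ℏ²

The letter g corresponds to l = 4.
m_l runs from −4 to 4, i.e. {-4, -3, -2, -1, 0, 1, 2, 3, 4}.
Σ m_l² = 2·(1 + 4 + 9 + 16) = 60.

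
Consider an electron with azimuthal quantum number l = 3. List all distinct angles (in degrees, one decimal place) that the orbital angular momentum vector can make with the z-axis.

|L| = ℏ√(l(l+1)) = 2√3 ℏ.
cos θ = m_l/√12 for each m_l ∈ {-3, -2, -1, 0, 1, 2, 3}.

θ ∈ {30.0°, 54.7°, 73.2°, 90.0°, 106.8°, 125.3°, 150.0°}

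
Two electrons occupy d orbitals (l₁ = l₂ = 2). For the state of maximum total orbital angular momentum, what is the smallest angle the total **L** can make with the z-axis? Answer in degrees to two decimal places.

L runs from |2 − 2| = 0 to 2 + 2 = 4.
L ∈ {0, 1, 2, 3, 4}.
The maximum is L = 4, with |L_tot| = ℏ√(4·5) = 2√5 ℏ.
The minimum angle with z is arccos(4/√20) ≈ 26.57°.

θ_min ≈ 26.57°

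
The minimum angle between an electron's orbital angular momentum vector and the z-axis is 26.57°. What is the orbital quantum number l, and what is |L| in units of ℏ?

At minimum angle, m_l = l, so cos θ = l/√(l(l+1)); cos²θ = l/(l+1) = 0.7999.
l = cos²θ/sin²θ ≈ 4.
Then |L| = ℏ√(4·5) = 2√5 ℏ.

l = 4, |L| = 2√5 ℏ ≈ 4.472ℏ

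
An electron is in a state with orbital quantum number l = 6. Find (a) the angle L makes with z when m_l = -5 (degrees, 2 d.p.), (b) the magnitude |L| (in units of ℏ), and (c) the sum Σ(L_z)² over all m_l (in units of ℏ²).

For m_l = -5: cos θ = -5/√42, θ ≈ 140.49°.
|L| = ℏ√(6·7) = √42 ℏ ≈ 6.481ℏ.
Σ m_l² = 182, so Σ(L_z)² = 182 ℏ².

θ(m_l=-5) ≈ 140.49°; |L| = √42 ℏ ≈ 6.481ℏ; Σ(L_z)² = 182 ℏ²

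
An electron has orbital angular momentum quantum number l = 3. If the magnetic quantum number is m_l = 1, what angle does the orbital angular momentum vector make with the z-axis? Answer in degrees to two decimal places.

θ ≈ 73.22°

|L|² = l(l+1)ℏ² = 12ℏ², so |L| = 2√3 ℏ.
L_z = m_l ℏ = 1ℏ.
cos θ = L_z/|L| = 1/√12, so θ ≈ 73.22°.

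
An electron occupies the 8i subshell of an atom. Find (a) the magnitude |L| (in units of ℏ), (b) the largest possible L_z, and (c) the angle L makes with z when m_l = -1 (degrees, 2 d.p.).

8i means n = 8, l = 6.
|L| = ℏ√(6·7) = √42 ℏ ≈ 6.481ℏ.
L_z,max = lℏ = 6ℏ.
For m_l = -1: cos θ = -1/√42, θ ≈ 98.88°.

|L| = √42 ℏ ≈ 6.481ℏ; L_z,max = 6ℏ; θ(m_l=-1) ≈ 98.88°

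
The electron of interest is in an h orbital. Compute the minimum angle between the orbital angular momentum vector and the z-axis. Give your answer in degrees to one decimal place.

θ_min ≈ 24.1°

H corresponds to l = 5.
|L|² = l(l+1)ℏ² = 30ℏ², so |L| = √30 ℏ.
The smallest angle corresponds to the largest L_z, i.e. m_l = l = 5, giving L_z = 5ℏ.
cos θ_min = 5/√30, so θ_min ≈ 24.1°.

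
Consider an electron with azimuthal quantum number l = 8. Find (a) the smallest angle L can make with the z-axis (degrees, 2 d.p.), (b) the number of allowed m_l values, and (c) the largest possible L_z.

cos θ_min = 8/√72, so θ_min ≈ 19.47°.
There are 2l+1 = 17 values of m_l.
L_z,max = lℏ = 8ℏ.

θ_min ≈ 19.47°; 17 values; L_z,max = 8ℏ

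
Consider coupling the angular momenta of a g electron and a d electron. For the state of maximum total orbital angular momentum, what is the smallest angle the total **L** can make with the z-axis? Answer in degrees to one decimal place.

Angular momentum addition gives L = |l₁ − l₂|, …, l₁ + l₂.
Allowed values: L = 2, 3, 4, 5, 6.
The maximum is L = 6, with |L_tot| = ℏ√(6·7) = √42 ℏ.
The minimum angle with z is arccos(6/√42) ≈ 22.2°.

θ_min ≈ 22.2°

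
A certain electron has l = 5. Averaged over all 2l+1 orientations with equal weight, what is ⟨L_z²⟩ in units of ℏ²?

⟨L_z²⟩ = 10 ℏ²

m_l runs from −5 to 5, i.e. {-5, -4, -3, -2, -1, 0, 1, 2, 3, 4, 5}.
Average of L_z² over 11 states: 110/11 ℏ² = 10 ℏ².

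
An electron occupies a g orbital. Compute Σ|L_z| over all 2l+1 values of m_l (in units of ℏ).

For a g orbital, l = 4.
m_l runs from −4 to 4, i.e. {-4, -3, -2, -1, 0, 1, 2, 3, 4}.
Σ|m_l| = l(l+1) = 20.

Σ|L_z| = 20 ℏ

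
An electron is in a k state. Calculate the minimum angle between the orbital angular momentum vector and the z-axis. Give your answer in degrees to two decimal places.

For a k orbital, l = 7.
|L|² = l(l+1)ℏ² = 56ℏ², so |L| = 2√14 ℏ.
The smallest angle corresponds to the largest L_z, i.e. m_l = l = 7, giving L_z = 7ℏ.
cos θ_min = 7/√56, so θ_min ≈ 20.70°.

θ_min ≈ 20.70°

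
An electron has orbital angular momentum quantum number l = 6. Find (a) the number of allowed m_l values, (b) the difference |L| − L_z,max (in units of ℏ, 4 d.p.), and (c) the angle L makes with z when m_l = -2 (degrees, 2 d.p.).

There are 2l+1 = 13 values of m_l.
|L| − L_z,max = (√42 − 6)ℏ ≈ 0.4807ℏ.
For m_l = -2: cos θ = -2/√42, θ ≈ 107.98°.

13 values; |L|−L_z,max ≈ 0.4807ℏ; θ(m_l=-2) ≈ 107.98°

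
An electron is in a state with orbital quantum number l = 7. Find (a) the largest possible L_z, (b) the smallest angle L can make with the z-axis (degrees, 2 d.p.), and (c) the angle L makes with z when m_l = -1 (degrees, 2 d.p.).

L_z,max = 7ℏ; θ_min ≈ 20.70°; θ(m_l=-1) ≈ 97.68°

L_z,max = lℏ = 7ℏ.
cos θ_min = 7/√56, so θ_min ≈ 20.70°.
For m_l = -1: cos θ = -1/√56, θ ≈ 97.68°.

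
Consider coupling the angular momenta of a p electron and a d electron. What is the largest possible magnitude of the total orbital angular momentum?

By the triangle rule, |l₁ − l₂| ≤ L ≤ l₁ + l₂.
So L can be 1, 2, 3.
The largest magnitude corresponds to L = 3: |L_tot| = ℏ√(3·4) = 2√3 ℏ.

|L_tot|_max = 2√3 ℏ ≈ 3.464ℏ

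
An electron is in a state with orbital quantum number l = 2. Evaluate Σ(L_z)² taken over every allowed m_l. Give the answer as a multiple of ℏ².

m_l runs from −2 to 2, i.e. {-2, -1, 0, 1, 2}.
Summing m² from −2 to 2: Σ m_l² = 10.

Σ(L_z)² = 10 ℏ²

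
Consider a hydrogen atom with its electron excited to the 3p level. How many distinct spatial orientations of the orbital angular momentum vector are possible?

The 3p level has l = 1.
The number of m_l values is 2l + 1 = 2·1 + 1 = 3.

3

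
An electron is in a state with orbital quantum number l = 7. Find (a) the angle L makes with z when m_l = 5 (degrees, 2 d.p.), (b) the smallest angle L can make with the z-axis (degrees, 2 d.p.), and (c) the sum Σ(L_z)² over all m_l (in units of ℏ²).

θ(m_l=5) ≈ 48.08°; θ_min ≈ 20.70°; Σ(L_z)² = 280 ℏ²

For m_l = 5: cos θ = 5/√56, θ ≈ 48.08°.
cos θ_min = 7/√56, so θ_min ≈ 20.70°.
Σ m_l² = 280, so Σ(L_z)² = 280 ℏ².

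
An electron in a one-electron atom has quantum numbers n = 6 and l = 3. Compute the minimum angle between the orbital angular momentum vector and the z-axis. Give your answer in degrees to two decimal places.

|L|² = l(l+1)ℏ² = 12ℏ², so |L| = 2√3 ℏ.
The smallest angle corresponds to the largest L_z, i.e. m_l = l = 3, giving L_z = 3ℏ.
cos θ_min = 3/√12, so θ_min ≈ 30.00°.

θ_min ≈ 30.00°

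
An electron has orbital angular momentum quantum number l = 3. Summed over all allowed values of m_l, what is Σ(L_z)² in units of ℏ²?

Σ(L_z)² = 28 ℏ²

m_l runs from −3 to 3, i.e. {-3, -2, -1, 0, 1, 2, 3}.
Σ m_l² = 2·(1 + 4 + 9) = 28.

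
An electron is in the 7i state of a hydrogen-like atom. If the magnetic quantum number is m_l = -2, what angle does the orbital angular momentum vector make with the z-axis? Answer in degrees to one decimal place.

θ ≈ 108.0°

The 7i subshell has l = 6.
|L|² = l(l+1)ℏ² = 42ℏ², so |L| = √42 ℏ.
L_z = m_l ℏ = −2ℏ.
cos θ = L_z/|L| = -2/√42, so θ ≈ 108.0°.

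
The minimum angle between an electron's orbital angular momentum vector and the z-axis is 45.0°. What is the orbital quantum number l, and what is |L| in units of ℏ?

l = 1, |L| = √2 ℏ ≈ 1.414ℏ

cos θ_min = l/√(l(l+1)) = √(l/(l+1)), so l/(l+1) = cos²(45.0°) = 0.5000.
l = cos²θ/sin²θ ≈ 1.
Then |L| = ℏ√(1·2) = √2 ℏ.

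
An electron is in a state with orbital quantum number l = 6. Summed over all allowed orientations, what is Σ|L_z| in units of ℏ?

Σ|L_z| = 42 ℏ

m_l ∈ {-6, -5, -4, -3, -2, -1, 0, 1, 2, 3, 4, 5, 6}.
Σ|m_l| = 2(1+2+…+6) = 42.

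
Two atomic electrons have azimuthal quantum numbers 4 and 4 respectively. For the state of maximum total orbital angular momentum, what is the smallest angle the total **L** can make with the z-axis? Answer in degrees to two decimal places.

θ_min ≈ 19.47°

By the triangle rule, |l₁ − l₂| ≤ L ≤ l₁ + l₂.
L ∈ {0, 1, 2, 3, 4, 5, 6, 7, 8}.
The maximum is L = 8, with |L_tot| = ℏ√(8·9) = 6√2 ℏ.
The minimum angle with z is arccos(8/√72) ≈ 19.47°.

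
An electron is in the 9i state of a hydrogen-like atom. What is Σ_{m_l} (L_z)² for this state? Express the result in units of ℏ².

Σ(L_z)² = 182 ℏ²

9i means n = 9, l = 6.
m_l runs from −6 to 6, i.e. {-6, -5, -4, -3, -2, -1, 0, 1, 2, 3, 4, 5, 6}.
Σ m_l² = 2·(1 + 4 + 9 + 16 + 25 + 36) = 182.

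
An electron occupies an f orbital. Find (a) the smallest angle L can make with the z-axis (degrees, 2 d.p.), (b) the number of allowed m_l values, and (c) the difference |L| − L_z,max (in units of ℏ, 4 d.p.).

For an f orbital, l = 3.
cos θ_min = 3/√12, so θ_min ≈ 30.00°.
There are 2l+1 = 7 values of m_l.
|L| − L_z,max = (2√3 − 3)ℏ ≈ 0.4641ℏ.

θ_min ≈ 30.00°; 7 values; |L|−L_z,max ≈ 0.4641ℏ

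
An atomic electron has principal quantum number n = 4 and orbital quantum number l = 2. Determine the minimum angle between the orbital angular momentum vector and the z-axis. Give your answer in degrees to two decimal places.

|L|² = l(l+1)ℏ² = 6ℏ², so |L| = √6 ℏ.
The smallest angle corresponds to the largest L_z, i.e. m_l = l = 2, giving L_z = 2ℏ.
cos θ_min = 2/√6, so θ_min ≈ 35.26°.

θ_min ≈ 35.26°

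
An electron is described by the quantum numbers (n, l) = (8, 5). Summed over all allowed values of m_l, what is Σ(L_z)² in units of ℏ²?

The allowed m_l values are -5, -4, -3, -2, -1, 0, 1, 2, 3, 4, 5.
Σ m_l² = l(l+1)(2l+1)/3 = 5·6·11/3 = 110.

Σ(L_z)² = 110 ℏ²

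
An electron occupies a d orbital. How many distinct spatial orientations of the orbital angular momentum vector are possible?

The letter d corresponds to l = 2.
The number of m_l values is 2l + 1 = 2·2 + 1 = 5.

5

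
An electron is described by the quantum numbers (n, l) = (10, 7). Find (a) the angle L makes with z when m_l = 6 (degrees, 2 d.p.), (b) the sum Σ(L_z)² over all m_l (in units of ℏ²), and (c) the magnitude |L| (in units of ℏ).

θ(m_l=6) ≈ 36.70°; Σ(L_z)² = 280 ℏ²; |L| = 2√14 ℏ ≈ 7.483ℏ

For m_l = 6: cos θ = 6/√56, θ ≈ 36.70°.
Σ m_l² = 280, so Σ(L_z)² = 280 ℏ².
|L| = ℏ√(7·8) = 2√14 ℏ ≈ 7.483ℏ.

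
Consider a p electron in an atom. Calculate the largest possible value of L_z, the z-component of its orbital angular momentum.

P corresponds to l = 1.
L_z = m_l ℏ with m_l ∈ {−1, …, 1}; the maximum is m_l = 1.

L_z,max = 1ℏ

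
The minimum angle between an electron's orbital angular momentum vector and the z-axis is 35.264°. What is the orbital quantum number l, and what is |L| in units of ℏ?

l = 2, |L| = √6 ℏ ≈ 2.449ℏ

cos θ_min = l/√(l(l+1)) = √(l/(l+1)), so l/(l+1) = cos²(35.264°) = 0.6667.
Thus l = 0.6667/(1 − 0.6667) ≈ 2.
Then |L| = ℏ√(2·3) = √6 ℏ.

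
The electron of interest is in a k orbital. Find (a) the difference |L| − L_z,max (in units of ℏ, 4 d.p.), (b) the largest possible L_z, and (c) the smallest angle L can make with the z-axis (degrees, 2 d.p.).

K corresponds to l = 7.
|L| − L_z,max = (2√14 − 7)ℏ ≈ 0.4833ℏ.
L_z,max = lℏ = 7ℏ.
cos θ_min = 7/√56, so θ_min ≈ 20.70°.

|L|−L_z,max ≈ 0.4833ℏ; L_z,max = 7ℏ; θ_min ≈ 20.70°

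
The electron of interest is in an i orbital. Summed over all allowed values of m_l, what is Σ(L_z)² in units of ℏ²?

Σ(L_z)² = 182 ℏ²

An i state has l = 6.
The allowed m_l values are -6, -5, -4, -3, -2, -1, 0, 1, 2, 3, 4, 5, 6.
Σ m_l² = l(l+1)(2l+1)/3 = 6·7·13/3 = 182.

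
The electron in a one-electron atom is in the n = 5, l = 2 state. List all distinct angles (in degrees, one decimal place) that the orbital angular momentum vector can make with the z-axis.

θ ∈ {35.3°, 65.9°, 90.0°, 114.1°, 144.7°}

|L| = ℏ√(l(l+1)) = √6 ℏ.
cos θ = m_l/√6 for each m_l ∈ {-2, -1, 0, 1, 2}.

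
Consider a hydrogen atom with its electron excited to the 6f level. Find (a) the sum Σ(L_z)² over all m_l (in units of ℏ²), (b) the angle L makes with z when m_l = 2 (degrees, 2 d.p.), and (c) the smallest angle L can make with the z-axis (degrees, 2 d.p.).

The 6f level has l = 3.
Σ m_l² = 28, so Σ(L_z)² = 28 ℏ².
For m_l = 2: cos θ = 2/√12, θ ≈ 54.74°.
cos θ_min = 3/√12, so θ_min ≈ 30.00°.

Σ(L_z)² = 28 ℏ²; θ(m_l=2) ≈ 54.74°; θ_min ≈ 30.00°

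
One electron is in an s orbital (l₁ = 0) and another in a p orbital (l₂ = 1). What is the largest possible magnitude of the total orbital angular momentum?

|L_tot|_max = √2 ℏ ≈ 1.414ℏ

By the triangle rule, |l₁ − l₂| ≤ L ≤ l₁ + l₂.
Allowed values: L = 1.
The largest magnitude corresponds to L = 1: |L_tot| = ℏ√(1·2) = √2 ℏ.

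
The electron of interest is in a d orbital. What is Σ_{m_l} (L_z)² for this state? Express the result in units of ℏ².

D corresponds to l = 2.
The allowed m_l values are -2, -1, 0, 1, 2.
Σ m_l² = l(l+1)(2l+1)/3 = 2·3·5/3 = 10.

Σ(L_z)² = 10 ℏ²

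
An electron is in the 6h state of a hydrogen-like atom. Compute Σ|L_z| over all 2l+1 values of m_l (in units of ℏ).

6h means n = 6, l = 5.
m_l ∈ {-5, -4, -3, -2, -1, 0, 1, 2, 3, 4, 5}.
Σ|m_l| = 2(1+2+…+5) = 30.

Σ|L_z| = 30 ℏ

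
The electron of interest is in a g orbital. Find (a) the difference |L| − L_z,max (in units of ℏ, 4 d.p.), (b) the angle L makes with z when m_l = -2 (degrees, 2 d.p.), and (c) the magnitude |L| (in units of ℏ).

A g state has l = 4.
|L| − L_z,max = (2√5 − 4)ℏ ≈ 0.4721ℏ.
For m_l = -2: cos θ = -2/√20, θ ≈ 116.57°.
|L| = ℏ√(4·5) = 2√5 ℏ ≈ 4.472ℏ.

|L|−L_z,max ≈ 0.4721ℏ; θ(m_l=-2) ≈ 116.57°; |L| = 2√5 ℏ ≈ 4.472ℏ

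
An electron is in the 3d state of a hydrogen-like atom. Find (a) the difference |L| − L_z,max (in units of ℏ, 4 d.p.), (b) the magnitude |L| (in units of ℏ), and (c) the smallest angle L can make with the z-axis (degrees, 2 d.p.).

3d means n = 3, l = 2.
|L| − L_z,max = (√6 − 2)ℏ ≈ 0.4495ℏ.
|L| = ℏ√(2·3) = √6 ℏ ≈ 2.449ℏ.
cos θ_min = 2/√6, so θ_min ≈ 35.26°.

|L|−L_z,max ≈ 0.4495ℏ; |L| = √6 ℏ ≈ 2.449ℏ; θ_min ≈ 35.26°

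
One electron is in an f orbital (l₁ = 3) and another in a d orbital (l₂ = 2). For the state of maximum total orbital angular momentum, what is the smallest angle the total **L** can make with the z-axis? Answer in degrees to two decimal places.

The total orbital quantum number L ranges from |l₁ − l₂| to l₁ + l₂ in integer steps.
Allowed values: L = 1, 2, 3, 4, 5.
The maximum is L = 5, with |L_tot| = ℏ√(5·6) = √30 ℏ.
The minimum angle with z is arccos(5/√30) ≈ 24.09°.

θ_min ≈ 24.09°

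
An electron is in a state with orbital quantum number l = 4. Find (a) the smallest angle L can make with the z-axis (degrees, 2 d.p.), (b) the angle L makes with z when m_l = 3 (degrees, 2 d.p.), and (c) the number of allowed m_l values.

cos θ_min = 4/√20, so θ_min ≈ 26.57°.
For m_l = 3: cos θ = 3/√20, θ ≈ 47.87°.
There are 2l+1 = 9 values of m_l.

θ_min ≈ 26.57°; θ(m_l=3) ≈ 47.87°; 9 values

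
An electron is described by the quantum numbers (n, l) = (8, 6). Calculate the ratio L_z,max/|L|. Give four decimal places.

|L| = √42 ℏ ≈ 6.4807ℏ, while L_z,max = lℏ = 6ℏ.
L_z,max/|L| = 6/√42 = 0.9258.

L_z,max/|L| = 0.9258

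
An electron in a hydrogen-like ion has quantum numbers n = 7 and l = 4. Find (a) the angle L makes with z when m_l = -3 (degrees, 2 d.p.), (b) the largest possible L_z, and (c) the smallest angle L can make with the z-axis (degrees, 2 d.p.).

For m_l = -3: cos θ = -3/√20, θ ≈ 132.13°.
L_z,max = lℏ = 4ℏ.
cos θ_min = 4/√20, so θ_min ≈ 26.57°.

θ(m_l=-3) ≈ 132.13°; L_z,max = 4ℏ; θ_min ≈ 26.57°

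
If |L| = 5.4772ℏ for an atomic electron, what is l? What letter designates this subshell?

|L| = ℏ√(l(l+1)), so l(l+1) = 30.
l² + l − 30 = 0 ⇒ l = 5.

l = 5 (h orbital)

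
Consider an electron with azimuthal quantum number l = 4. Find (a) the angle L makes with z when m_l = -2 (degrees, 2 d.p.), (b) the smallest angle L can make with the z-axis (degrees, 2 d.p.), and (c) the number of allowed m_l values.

θ(m_l=-2) ≈ 116.57°; θ_min ≈ 26.57°; 9 values

For m_l = -2: cos θ = -2/√20, θ ≈ 116.57°.
cos θ_min = 4/√20, so θ_min ≈ 26.57°.
There are 2l+1 = 9 values of m_l.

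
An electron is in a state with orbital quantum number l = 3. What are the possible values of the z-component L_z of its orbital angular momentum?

L_z ∈ {−3ℏ, −2ℏ, −ℏ, 0, ℏ, 2ℏ, 3ℏ}

L_z = m_l ℏ with m_l ranging from −l to +l in integer steps.
For l = 3: m_l ∈ {-3, -2, -1, 0, 1, 2, 3}.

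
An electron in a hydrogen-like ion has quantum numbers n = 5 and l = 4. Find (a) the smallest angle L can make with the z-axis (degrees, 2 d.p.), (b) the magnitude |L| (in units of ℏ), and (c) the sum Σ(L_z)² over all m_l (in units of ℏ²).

cos θ_min = 4/√20, so θ_min ≈ 26.57°.
|L| = ℏ√(4·5) = 2√5 ℏ ≈ 4.472ℏ.
Σ m_l² = 60, so Σ(L_z)² = 60 ℏ².

θ_min ≈ 26.57°; |L| = 2√5 ℏ ≈ 4.472ℏ; Σ(L_z)² = 60 ℏ²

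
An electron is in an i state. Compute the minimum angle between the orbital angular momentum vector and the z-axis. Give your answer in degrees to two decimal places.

The letter i corresponds to l = 6.
|L|² = l(l+1)ℏ² = 42ℏ², so |L| = √42 ℏ.
The smallest angle corresponds to the largest L_z, i.e. m_l = l = 6, giving L_z = 6ℏ.
cos θ_min = 6/√42, so θ_min ≈ 22.21°.

θ_min ≈ 22.21°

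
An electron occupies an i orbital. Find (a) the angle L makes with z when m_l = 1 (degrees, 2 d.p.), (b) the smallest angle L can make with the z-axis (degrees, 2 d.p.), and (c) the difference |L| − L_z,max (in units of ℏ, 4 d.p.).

An i state has l = 6.
For m_l = 1: cos θ = 1/√42, θ ≈ 81.12°.
cos θ_min = 6/√42, so θ_min ≈ 22.21°.
|L| − L_z,max = (√42 − 6)ℏ ≈ 0.4807ℏ.

θ(m_l=1) ≈ 81.12°; θ_min ≈ 22.21°; |L|−L_z,max ≈ 0.4807ℏ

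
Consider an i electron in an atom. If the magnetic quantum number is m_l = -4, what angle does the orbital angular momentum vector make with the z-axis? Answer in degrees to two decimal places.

θ ≈ 128.11°

For an i orbital, l = 6.
|L|² = l(l+1)ℏ² = 42ℏ², so |L| = √42 ℏ.
L_z = m_l ℏ = −4ℏ.
cos θ = L_z/|L| = -4/√42, so θ ≈ 128.11°.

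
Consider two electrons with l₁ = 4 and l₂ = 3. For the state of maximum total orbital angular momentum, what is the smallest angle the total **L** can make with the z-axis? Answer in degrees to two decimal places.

By the triangle rule, |l₁ − l₂| ≤ L ≤ l₁ + l₂.
L ∈ {1, 2, 3, 4, 5, 6, 7}.
The maximum is L = 7, with |L_tot| = ℏ√(7·8) = 2√14 ℏ.
The minimum angle with z is arccos(7/√56) ≈ 20.70°.

θ_min ≈ 20.70°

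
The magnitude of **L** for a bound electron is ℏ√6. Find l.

|L| = ℏ√(l(l+1)), so l(l+1) = 6.
Solving: l = 2.

l = 2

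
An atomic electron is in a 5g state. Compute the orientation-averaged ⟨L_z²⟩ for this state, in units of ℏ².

⟨L_z²⟩ = 6.667 ℏ²

For 5g, l = 4.
m_l ∈ {-4, -3, -2, -1, 0, 1, 2, 3, 4}.
⟨L_z²⟩ = ℏ²·(Σ m_l²)/(2l+1) = ℏ²·60/9 = 6.667ℏ².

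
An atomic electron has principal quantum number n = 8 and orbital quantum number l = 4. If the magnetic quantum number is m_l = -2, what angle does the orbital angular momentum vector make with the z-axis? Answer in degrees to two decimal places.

θ ≈ 116.57°

|L| = √(l(l+1)) ℏ = 2√5 ℏ.
L_z = m_l ℏ = −2ℏ.
cos θ = L_z/|L| = -2/√20, so θ ≈ 116.57°.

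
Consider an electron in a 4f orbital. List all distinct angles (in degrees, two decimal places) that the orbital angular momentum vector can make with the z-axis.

θ ∈ {30.00°, 54.74°, 73.22°, 90.00°, 106.78°, 125.26°, 150.00°}

The 4f subshell has l = 3.
|L| = ℏ√(l(l+1)) = 2√3 ℏ.
cos θ = m_l/√12 for each m_l ∈ {-3, -2, -1, 0, 1, 2, 3}.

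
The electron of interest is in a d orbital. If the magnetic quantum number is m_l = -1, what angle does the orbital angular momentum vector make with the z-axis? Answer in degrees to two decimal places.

For a d orbital, l = 2.
|L|² = l(l+1)ℏ² = 6ℏ², so |L| = √6 ℏ.
L_z = m_l ℏ = −1ℏ.
cos θ = L_z/|L| = -1/√6, so θ ≈ 114.09°.

θ ≈ 114.09°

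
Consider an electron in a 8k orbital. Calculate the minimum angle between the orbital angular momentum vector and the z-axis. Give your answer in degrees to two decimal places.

The 8k subshell has l = 7.
|L| = √(l(l+1)) ℏ = 2√14 ℏ.
The smallest angle corresponds to the largest L_z, i.e. m_l = l = 7, giving L_z = 7ℏ.
cos θ_min = 7/√56, so θ_min ≈ 20.70°.

θ_min ≈ 20.70°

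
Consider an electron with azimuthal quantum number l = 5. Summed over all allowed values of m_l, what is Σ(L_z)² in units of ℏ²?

Σ(L_z)² = 110 ℏ²

The allowed m_l values are -5, -4, -3, -2, -1, 0, 1, 2, 3, 4, 5.
Σ m_l² = l(l+1)(2l+1)/3 = 5·6·11/3 = 110.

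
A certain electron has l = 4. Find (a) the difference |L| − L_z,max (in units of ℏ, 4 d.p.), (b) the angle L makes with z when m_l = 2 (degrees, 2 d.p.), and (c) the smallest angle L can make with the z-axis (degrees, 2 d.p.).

|L|−L_z,max ≈ 0.4721ℏ; θ(m_l=2) ≈ 63.43°; θ_min ≈ 26.57°

|L| − L_z,max = (2√5 − 4)ℏ ≈ 0.4721ℏ.
For m_l = 2: cos θ = 2/√20, θ ≈ 63.43°.
cos θ_min = 4/√20, so θ_min ≈ 26.57°.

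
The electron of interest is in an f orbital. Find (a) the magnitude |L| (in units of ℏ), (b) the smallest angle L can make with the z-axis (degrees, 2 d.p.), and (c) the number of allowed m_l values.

For an f orbital, l = 3.
|L| = ℏ√(3·4) = 2√3 ℏ ≈ 3.464ℏ.
cos θ_min = 3/√12, so θ_min ≈ 30.00°.
There are 2l+1 = 7 values of m_l.

|L| = 2√3 ℏ ≈ 3.464ℏ; θ_min ≈ 30.00°; 7 values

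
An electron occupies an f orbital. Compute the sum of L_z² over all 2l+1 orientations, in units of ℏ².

Σ(L_z)² = 28 ℏ²

The letter f corresponds to l = 3.
m_l runs from −3 to 3, i.e. {-3, -2, -1, 0, 1, 2, 3}.
Σ m_l² = l(l+1)(2l+1)/3 = 3·4·7/3 = 28.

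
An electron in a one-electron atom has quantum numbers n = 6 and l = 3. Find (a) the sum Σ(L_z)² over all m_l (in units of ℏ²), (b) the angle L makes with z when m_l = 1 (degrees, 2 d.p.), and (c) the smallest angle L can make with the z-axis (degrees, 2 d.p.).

Σ(L_z)² = 28 ℏ²; θ(m_l=1) ≈ 73.22°; θ_min ≈ 30.00°

Σ m_l² = 28, so Σ(L_z)² = 28 ℏ².
For m_l = 1: cos θ = 1/√12, θ ≈ 73.22°.
cos θ_min = 3/√12, so θ_min ≈ 30.00°.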